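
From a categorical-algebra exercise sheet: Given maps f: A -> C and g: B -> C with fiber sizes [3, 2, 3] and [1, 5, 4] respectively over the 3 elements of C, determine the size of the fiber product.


The pullback A x_C B consists of pairs (a, b) with f(a) = g(b).
For each element c in C, the fiber product has |f^-1(c)| * |g^-1(c)| elements.
Summing over C: 3 * 1 + 2 * 5 + 3 * 4
= 3 + 10 + 12 = 25

25


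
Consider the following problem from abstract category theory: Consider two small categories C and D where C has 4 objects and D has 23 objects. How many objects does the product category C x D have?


The product category C x D has objects that are pairs (c, d).
Number of pairs = |Ob(C)| * |Ob(D)| = 4 * 23 = 92

92


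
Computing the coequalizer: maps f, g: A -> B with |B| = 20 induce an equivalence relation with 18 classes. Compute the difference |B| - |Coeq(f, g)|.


The coequalizer Coeq(f, g) = B / ~ has one element per equivalence class.
|B| = 20, |Coeq(f, g)| = 18.
|B| - |Coeq(f, g)| = 20 - 18 = 2.

2


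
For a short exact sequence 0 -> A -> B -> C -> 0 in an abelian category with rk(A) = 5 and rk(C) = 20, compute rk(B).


For a short exact sequence 0 -> A -> B -> C -> 0,
rank is additive: rank(B) = rank(A) + rank(C).
rank(B) = 5 + 20 = 25

25


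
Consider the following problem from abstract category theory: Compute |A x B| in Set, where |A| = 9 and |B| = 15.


In Set, the product A x B is the Cartesian product.
By the universal property, |A x B| = |A| * |B|.
|A x B| = 9 * 15 = 135

135


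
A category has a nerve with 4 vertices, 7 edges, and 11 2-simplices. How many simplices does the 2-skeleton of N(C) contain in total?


The 2-skeleton of the nerve N(C) consists of simplices in dimensions 0, 1, 2:
  |N(C)_0| = 4 (objects)
  |N(C)_1| = 7 (morphisms)
  |N(C)_2| = 11 (composable pairs)
Total = 4 + 7 + 11 = 22

22


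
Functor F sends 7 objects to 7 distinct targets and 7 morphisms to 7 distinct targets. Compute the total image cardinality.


The image of F consists of distinct objects and distinct morphisms.
|Im(F)| on objects = 7
|Im(F)| on morphisms = 7
Total image cardinality = 7 + 7 = 14

14


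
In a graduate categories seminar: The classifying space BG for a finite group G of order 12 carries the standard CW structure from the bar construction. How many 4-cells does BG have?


In the bar-construction CW model of BG, the n-cells are indexed by
n-tuples [g_1|...|g_n] of non-identity elements of G (degenerate
simplices with some g_i = e do not contribute cells), so there are
(|G| - 1)^n n-cells.
For dim = 4 with |G| = 12:
cells = (12 - 1)^4 = 11^4 = 14641

14641


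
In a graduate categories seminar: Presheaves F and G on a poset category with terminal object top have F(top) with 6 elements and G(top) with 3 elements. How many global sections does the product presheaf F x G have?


Global sections of a presheaf on a poset with terminal top satisfy
Gamma(H) ~ H(top). Presheaves admit pointwise products, so
(F x G)(top) = F(top) x G(top) (Cartesian product).
|Gamma(F x G)| = |F(top)| * |G(top)| = 6 * 3 = 18.

18


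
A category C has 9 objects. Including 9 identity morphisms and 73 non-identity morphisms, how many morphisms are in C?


Each object has an identity morphism, giving 9 identities.
Adding the 73 non-identity morphisms:
Total = 9 + 73 = 82

82


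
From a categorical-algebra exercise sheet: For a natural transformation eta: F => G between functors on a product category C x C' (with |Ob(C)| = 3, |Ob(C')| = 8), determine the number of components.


A natural transformation eta: F => G assigns one component morphism per
object of the domain category.
The domain is the product category C x C', so
|Ob(C x C')| = |Ob(C)| * |Ob(C')| = 3 * 8 = 24.
Therefore eta has 24 component morphisms.

24


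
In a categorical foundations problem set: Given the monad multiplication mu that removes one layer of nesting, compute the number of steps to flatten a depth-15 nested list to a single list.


Each application of mu: T^2 -> T removes one layer of nesting.
Starting at depth 15 (i.e., T^15(X)), we need to reach T(X).
Number of mu applications = 15 - 1 = 14

14


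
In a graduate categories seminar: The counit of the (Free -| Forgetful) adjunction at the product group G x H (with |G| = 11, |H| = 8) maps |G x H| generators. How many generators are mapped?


The counit epsilon_K: F(U(K)) -> K of the Free-Forgetful adjunction
maps |K| generators of F(U(K)) into K. For K = G x H (the product group),
|G x H| = |G| * |H|.
Total generators mapped = 11 * 8 = 88.

88


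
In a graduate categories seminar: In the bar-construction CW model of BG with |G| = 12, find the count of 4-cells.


In the bar-construction CW model of BG, the n-cells are indexed by
n-tuples [g_1|...|g_n] of non-identity elements of G (degenerate
simplices with some g_i = e do not contribute cells), so there are
(|G| - 1)^n n-cells.
For dim = 4 with |G| = 12:
cells = (12 - 1)^4 = 11^4 = 14641

14641


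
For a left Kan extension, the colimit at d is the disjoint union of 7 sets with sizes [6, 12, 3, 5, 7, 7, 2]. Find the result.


Pointwise, the left Kan extension (Lan_F H)(d) is the colimit, indexed
by the comma category (F downarrow d), of H composed with the
projection (F downarrow d) -> C. Here that colimit is given
as a coproduct (disjoint union) of sets, so its cardinality is the
sum of the sizes of the summands.
Coproduct of sets with sizes: 6 + 12 + 3 + 5 + 7 + 7 + 2
= 42

42


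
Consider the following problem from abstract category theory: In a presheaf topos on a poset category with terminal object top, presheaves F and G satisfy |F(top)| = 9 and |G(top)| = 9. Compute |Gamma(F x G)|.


Global sections of a presheaf on a poset with terminal top satisfy
Gamma(H) ~ H(top). Presheaves admit pointwise products, so
(F x G)(top) = F(top) x G(top) (Cartesian product).
|Gamma(F x G)| = |F(top)| * |G(top)| = 9 * 9 = 81.

81


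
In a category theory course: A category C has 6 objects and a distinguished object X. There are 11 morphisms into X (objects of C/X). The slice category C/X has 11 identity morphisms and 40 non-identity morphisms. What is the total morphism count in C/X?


In the slice category C/X, objects are morphisms to X.
Identity morphisms: 11 (one per object of C/X).
Non-identity morphisms: 40.
Total = 11 + 40 = 51

51


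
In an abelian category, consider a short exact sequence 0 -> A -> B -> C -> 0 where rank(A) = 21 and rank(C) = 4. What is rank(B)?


For a short exact sequence 0 -> A -> B -> C -> 0,
rank is additive: rank(B) = rank(A) + rank(C).
rank(B) = 21 + 4 = 25

25


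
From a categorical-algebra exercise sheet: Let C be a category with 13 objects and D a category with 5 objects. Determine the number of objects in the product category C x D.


The product category C x D has objects that are pairs (c, d).
Number of pairs = |Ob(C)| * |Ob(D)| = 13 * 5 = 65

65


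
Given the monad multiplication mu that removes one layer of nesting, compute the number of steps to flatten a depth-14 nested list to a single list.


Each application of mu: T^2 -> T removes one layer of nesting.
Starting at depth 14 (i.e., T^14(X)), we need to reach T(X).
Number of mu applications = 14 - 1 = 13

13


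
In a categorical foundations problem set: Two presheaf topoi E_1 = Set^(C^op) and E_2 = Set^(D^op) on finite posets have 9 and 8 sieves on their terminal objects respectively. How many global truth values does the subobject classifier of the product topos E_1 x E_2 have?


In a product of presheaf topoi E_1 x E_2, the subobject classifier
is Omega = Omega_1 x Omega_2 (componentwise), so
|Omega(top)| = |Omega_1(top_1)| * |Omega_2(top_2)|.
= 9 * 8 = 72.

72


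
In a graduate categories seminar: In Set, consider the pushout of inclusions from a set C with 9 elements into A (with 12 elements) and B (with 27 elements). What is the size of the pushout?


The pushout A +_C B identifies the images of C in A and B.
|A +_C B| = |A| + |B| - |C| (for injections).
= 12 + 27 - 9 = 30

30


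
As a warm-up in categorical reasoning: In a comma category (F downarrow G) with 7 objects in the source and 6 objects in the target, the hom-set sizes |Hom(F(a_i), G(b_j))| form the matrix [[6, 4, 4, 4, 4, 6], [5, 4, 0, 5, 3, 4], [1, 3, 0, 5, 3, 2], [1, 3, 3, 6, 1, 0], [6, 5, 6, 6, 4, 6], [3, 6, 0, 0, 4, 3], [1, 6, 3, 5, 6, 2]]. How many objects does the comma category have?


Objects of (F downarrow G) are triples (a, b, h: F(a)->G(b)).
The count equals the sum of all entries in the hom-matrix.
sum(row 0) = 28
sum(row 1) = 21
sum(row 2) = 14
sum(row 3) = 14
sum(row 4) = 33
sum(row 5) = 16
sum(row 6) = 23
Grand total = 149

149


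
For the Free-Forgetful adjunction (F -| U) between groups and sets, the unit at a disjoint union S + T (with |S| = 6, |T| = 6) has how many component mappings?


The unit eta_X: X -> U(F(X)) of the Free-Forgetful adjunction
maps each element of X to a generator of F(X). For X = S + T (disjoint
union in Set), |S + T| = |S| + |T|.
Total mappings = 6 + 6 = 12.

12


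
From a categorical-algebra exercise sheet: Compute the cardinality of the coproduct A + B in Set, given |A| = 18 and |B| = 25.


In Set, the coproduct A + B is the disjoint union.
|A + B| = |A| + |B| = 18 + 25 = 43

43


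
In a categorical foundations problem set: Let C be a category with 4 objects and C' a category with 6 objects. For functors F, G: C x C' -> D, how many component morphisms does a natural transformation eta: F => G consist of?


A natural transformation eta: F => G assigns one component morphism per
object of the domain category.
The domain is the product category C x C', so
|Ob(C x C')| = |Ob(C)| * |Ob(C')| = 4 * 6 = 24.
Therefore eta has 24 component morphisms.

24


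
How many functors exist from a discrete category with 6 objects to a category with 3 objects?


A functor from a discrete category C to D is determined by
where each object maps. Each of the 6 objects of C can map
to any of the 3 objects of D independently.
Number of functors = 3^6 = 729

729


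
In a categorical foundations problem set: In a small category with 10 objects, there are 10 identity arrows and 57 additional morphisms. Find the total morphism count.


Each object has an identity morphism, giving 10 identities.
Adding the 57 non-identity morphisms:
Total = 10 + 57 = 67

67


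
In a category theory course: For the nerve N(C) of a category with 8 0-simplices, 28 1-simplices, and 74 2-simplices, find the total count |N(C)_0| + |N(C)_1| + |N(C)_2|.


The 2-skeleton of the nerve N(C) consists of simplices in dimensions 0, 1, 2:
  |N(C)_0| = 8 (objects)
  |N(C)_1| = 28 (morphisms)
  |N(C)_2| = 74 (composable pairs)
Total = 8 + 28 + 74 = 110

110


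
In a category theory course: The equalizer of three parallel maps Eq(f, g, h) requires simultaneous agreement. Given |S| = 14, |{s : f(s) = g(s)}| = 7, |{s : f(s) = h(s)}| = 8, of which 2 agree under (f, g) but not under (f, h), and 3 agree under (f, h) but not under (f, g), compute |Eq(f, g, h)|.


Eq(f, g, h) is the triple-agreement set: points in S where all three
maps take the same value. Using inclusion-exclusion on the pairwise data:
Pair (f, g) agrees on 7 points; pair (f, h) on 8 points.
Points agreeing under (f, g) but not (f, h) = 2; under (f, h) but not (f, g) = 3.
Triple-agreement = agreement-in-(f, g) minus points that agree under (f, g) but not (f, h):
|Eq(f, g, h)| = 7 - 2 = 5
(cross-check via (f, h): 8 - 3 = 5.)

5


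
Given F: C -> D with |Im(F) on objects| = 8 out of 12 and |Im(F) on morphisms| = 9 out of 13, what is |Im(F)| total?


The image of F consists of distinct objects and distinct morphisms.
|Im(F)| on objects = 8
|Im(F)| on morphisms = 9
Total image cardinality = 8 + 9 = 17

17


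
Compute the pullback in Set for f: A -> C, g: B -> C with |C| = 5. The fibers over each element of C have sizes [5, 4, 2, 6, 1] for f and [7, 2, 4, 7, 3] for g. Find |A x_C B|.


The pullback A x_C B consists of pairs (a, b) with f(a) = g(b).
For each element c in C, the fiber product has |f^-1(c)| * |g^-1(c)| elements.
Summing over C: 5 * 7 + 4 * 2 + 2 * 4 + 6 * 7 + 1 * 3
= 35 + 8 + 8 + 42 + 3 = 96

96


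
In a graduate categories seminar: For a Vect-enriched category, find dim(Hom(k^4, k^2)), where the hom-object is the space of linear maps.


In Vect-enriched categories, Hom(k^n, k^m) is the space of m x n matrices.
dim(Hom(k^4, k^2)) = 2 * 4 = 8

8


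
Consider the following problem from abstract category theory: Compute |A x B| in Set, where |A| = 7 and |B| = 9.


In Set, the product A x B is the Cartesian product.
By the universal property, |A x B| = |A| * |B|.
|A x B| = 7 * 9 = 63

63


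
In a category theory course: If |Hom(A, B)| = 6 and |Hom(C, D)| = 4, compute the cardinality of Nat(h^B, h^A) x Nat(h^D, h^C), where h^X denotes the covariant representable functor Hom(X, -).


By the Yoneda lemma, Nat(h^B, h^A) is isomorphic to Hom(A, B),
so |Nat(h^B, h^A)| = |Hom(A, B)| and |Nat(h^D, h^C)| = |Hom(C, D)|.
|Hom(A, B)| = 6, |Hom(C, D)| = 4.
|Nat(h^B, h^A) x Nat(h^D, h^C)| = 6 * 4 = 24

24


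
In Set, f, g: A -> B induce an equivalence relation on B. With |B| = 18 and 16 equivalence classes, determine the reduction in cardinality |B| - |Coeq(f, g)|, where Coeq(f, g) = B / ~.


The coequalizer Coeq(f, g) = B / ~ has one element per equivalence class.
|B| = 18, |Coeq(f, g)| = 16.
|B| - |Coeq(f, g)| = 18 - 16 = 2.

2


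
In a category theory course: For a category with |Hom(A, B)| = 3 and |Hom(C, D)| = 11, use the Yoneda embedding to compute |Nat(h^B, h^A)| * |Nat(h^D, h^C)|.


By the Yoneda lemma, Nat(h^B, h^A) is isomorphic to Hom(A, B),
so |Nat(h^B, h^A)| = |Hom(A, B)| and |Nat(h^D, h^C)| = |Hom(C, D)|.
|Hom(A, B)| = 3, |Hom(C, D)| = 11.
|Nat(h^B, h^A) x Nat(h^D, h^C)| = 3 * 11 = 33

33


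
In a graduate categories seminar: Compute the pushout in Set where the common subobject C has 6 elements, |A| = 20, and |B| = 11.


The pushout A +_C B identifies the images of C in A and B.
|A +_C B| = |A| + |B| - |C| (for injections).
= 20 + 11 - 6 = 25

25


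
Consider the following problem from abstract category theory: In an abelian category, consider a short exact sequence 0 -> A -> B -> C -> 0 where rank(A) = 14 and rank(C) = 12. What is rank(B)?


For a short exact sequence 0 -> A -> B -> C -> 0,
rank is additive: rank(B) = rank(A) + rank(C).
rank(B) = 14 + 12 = 26

26


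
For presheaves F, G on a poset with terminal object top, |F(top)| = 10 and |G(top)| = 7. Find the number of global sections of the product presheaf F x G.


Global sections of a presheaf on a poset with terminal top satisfy
Gamma(H) ~ H(top). Presheaves admit pointwise products, so
(F x G)(top) = F(top) x G(top) (Cartesian product).
|Gamma(F x G)| = |F(top)| * |G(top)| = 10 * 7 = 70.

70


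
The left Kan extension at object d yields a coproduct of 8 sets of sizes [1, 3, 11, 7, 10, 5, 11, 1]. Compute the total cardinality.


Pointwise, the left Kan extension (Lan_F H)(d) is the colimit, indexed
by the comma category (F downarrow d), of H composed with the
projection (F downarrow d) -> C. Here that colimit is given
as a coproduct (disjoint union) of sets, so its cardinality is the
sum of the sizes of the summands.
Coproduct of sets with sizes: 1 + 3 + 11 + 7 + 10 + 5 + 11 + 1
= 49

49


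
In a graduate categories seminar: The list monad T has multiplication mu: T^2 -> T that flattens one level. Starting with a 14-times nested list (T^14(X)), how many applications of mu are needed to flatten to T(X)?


Each application of mu: T^2 -> T removes one layer of nesting.
Starting at depth 14 (i.e., T^14(X)), we need to reach T(X).
Number of mu applications = 14 - 1 = 13

13


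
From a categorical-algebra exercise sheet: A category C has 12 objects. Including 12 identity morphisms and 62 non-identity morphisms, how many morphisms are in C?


Each object has an identity morphism, giving 12 identities.
Adding the 62 non-identity morphisms:
Total = 12 + 62 = 74

74


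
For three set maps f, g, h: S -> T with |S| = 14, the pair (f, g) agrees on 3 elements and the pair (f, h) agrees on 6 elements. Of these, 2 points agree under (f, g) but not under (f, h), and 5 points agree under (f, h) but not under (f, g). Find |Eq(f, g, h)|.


Eq(f, g, h) is the triple-agreement set: points in S where all three
maps take the same value. Using inclusion-exclusion on the pairwise data:
Pair (f, g) agrees on 3 points; pair (f, h) on 6 points.
Points agreeing under (f, g) but not (f, h) = 2; under (f, h) but not (f, g) = 5.
Triple-agreement = agreement-in-(f, g) minus points that agree under (f, g) but not (f, h):
|Eq(f, g, h)| = 3 - 2 = 1
(cross-check via (f, h): 6 - 5 = 1.)

1


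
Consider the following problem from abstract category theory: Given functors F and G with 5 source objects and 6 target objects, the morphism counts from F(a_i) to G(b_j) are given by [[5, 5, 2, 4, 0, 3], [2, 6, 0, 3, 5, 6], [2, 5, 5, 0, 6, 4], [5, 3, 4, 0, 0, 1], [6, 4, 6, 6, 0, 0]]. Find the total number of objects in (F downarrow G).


Objects of (F downarrow G) are triples (a, b, h: F(a)->G(b)).
The count equals the sum of all entries in the hom-matrix.
sum(row 0) = 19
sum(row 1) = 22
sum(row 2) = 22
sum(row 3) = 13
sum(row 4) = 22
Grand total = 98

98


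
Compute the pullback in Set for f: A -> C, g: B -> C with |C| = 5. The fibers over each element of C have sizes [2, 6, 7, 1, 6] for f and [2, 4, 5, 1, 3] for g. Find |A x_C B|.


The pullback A x_C B consists of pairs (a, b) with f(a) = g(b).
For each element c in C, the fiber product has |f^-1(c)| * |g^-1(c)| elements.
Summing over C: 2 * 2 + 6 * 4 + 7 * 5 + 1 * 1 + 6 * 3
= 4 + 24 + 35 + 1 + 18 = 82

82


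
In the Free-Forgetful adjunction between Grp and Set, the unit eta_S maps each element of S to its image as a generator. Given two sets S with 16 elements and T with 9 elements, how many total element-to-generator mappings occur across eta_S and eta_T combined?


The unit eta_X: X -> U(F(X)) of the Free-Forgetful adjunction
maps each element of X to a generator of F(X). For X = S + T (disjoint
union in Set), |S + T| = |S| + |T|.
Total mappings = 16 + 9 = 25.

25


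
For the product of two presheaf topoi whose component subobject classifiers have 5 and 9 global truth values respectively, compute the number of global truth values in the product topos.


In a product of presheaf topoi E_1 x E_2, the subobject classifier
is Omega = Omega_1 x Omega_2 (componentwise), so
|Omega(top)| = |Omega_1(top_1)| * |Omega_2(top_2)|.
= 5 * 9 = 45.

45


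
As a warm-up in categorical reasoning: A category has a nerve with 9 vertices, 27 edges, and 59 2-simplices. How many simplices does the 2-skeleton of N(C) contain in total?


The 2-skeleton of the nerve N(C) consists of simplices in dimensions 0, 1, 2:
  |N(C)_0| = 9 (objects)
  |N(C)_1| = 27 (morphisms)
  |N(C)_2| = 59 (composable pairs)
Total = 9 + 27 + 59 = 95

95


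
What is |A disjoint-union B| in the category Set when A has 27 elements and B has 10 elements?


In Set, the coproduct A + B is the disjoint union.
|A + B| = |A| + |B| = 27 + 10 = 37

37


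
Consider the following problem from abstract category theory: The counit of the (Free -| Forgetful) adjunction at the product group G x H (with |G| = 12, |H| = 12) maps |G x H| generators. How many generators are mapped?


The counit epsilon_K: F(U(K)) -> K of the Free-Forgetful adjunction
maps |K| generators of F(U(K)) into K. For K = G x H (the product group),
|G x H| = |G| * |H|.
Total generators mapped = 12 * 12 = 144.

144


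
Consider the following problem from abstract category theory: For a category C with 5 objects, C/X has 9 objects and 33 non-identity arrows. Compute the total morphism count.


In the slice category C/X, objects are morphisms to X.
Identity morphisms: 9 (one per object of C/X).
Non-identity morphisms: 33.
Total = 9 + 33 = 42

42


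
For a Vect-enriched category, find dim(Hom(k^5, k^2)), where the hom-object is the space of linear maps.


In Vect-enriched categories, Hom(k^n, k^m) is the space of m x n matrices.
dim(Hom(k^5, k^2)) = 2 * 5 = 10

10


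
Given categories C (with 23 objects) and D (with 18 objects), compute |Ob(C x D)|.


The product category C x D has objects that are pairs (c, d).
Number of pairs = |Ob(C)| * |Ob(D)| = 23 * 18 = 414

414


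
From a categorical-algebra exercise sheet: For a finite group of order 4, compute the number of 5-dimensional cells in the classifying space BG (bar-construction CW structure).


In the bar-construction CW model of BG, the n-cells are indexed by
n-tuples [g_1|...|g_n] of non-identity elements of G (degenerate
simplices with some g_i = e do not contribute cells), so there are
(|G| - 1)^n n-cells.
For dim = 5 with |G| = 4:
cells = (4 - 1)^5 = 3^5 = 243

243


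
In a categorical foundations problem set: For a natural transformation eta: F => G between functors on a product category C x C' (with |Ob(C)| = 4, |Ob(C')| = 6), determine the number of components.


A natural transformation eta: F => G assigns one component morphism per
object of the domain category.
The domain is the product category C x C', so
|Ob(C x C')| = |Ob(C)| * |Ob(C')| = 4 * 6 = 24.
Therefore eta has 24 component morphisms.

24


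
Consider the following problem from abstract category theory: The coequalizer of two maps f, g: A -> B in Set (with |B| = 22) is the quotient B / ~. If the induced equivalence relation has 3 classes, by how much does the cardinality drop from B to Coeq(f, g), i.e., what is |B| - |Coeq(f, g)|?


The coequalizer Coeq(f, g) = B / ~ has one element per equivalence class.
|B| = 22, |Coeq(f, g)| = 3.
|B| - |Coeq(f, g)| = 22 - 3 = 19.

19


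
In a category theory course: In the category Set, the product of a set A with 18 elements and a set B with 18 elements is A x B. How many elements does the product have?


In Set, the product A x B is the Cartesian product.
By the universal property, |A x B| = |A| * |B|.
|A x B| = 18 * 18 = 324

324


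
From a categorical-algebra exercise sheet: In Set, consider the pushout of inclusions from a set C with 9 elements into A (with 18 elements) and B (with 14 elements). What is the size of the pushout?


The pushout A +_C B identifies the images of C in A and B.
|A +_C B| = |A| + |B| - |C| (for injections).
= 18 + 14 - 9 = 23

23


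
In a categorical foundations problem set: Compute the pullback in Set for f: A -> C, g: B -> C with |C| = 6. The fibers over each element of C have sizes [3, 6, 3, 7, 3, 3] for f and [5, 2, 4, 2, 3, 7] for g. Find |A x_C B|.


The pullback A x_C B consists of pairs (a, b) with f(a) = g(b).
For each element c in C, the fiber product has |f^-1(c)| * |g^-1(c)| elements.
Summing over C: 3 * 5 + 6 * 2 + 3 * 4 + 7 * 2 + 3 * 3 + 3 * 7
= 15 + 12 + 12 + 14 + 9 + 21 = 83

83


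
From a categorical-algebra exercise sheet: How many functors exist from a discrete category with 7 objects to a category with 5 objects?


A functor from a discrete category C to D is determined by
where each object maps. Each of the 7 objects of C can map
to any of the 5 objects of D independently.
Number of functors = 5^7 = 78125

78125


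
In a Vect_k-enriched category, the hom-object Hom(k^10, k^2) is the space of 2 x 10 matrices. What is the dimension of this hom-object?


In Vect-enriched categories, Hom(k^n, k^m) is the space of m x n matrices.
dim(Hom(k^10, k^2)) = 2 * 10 = 20

20


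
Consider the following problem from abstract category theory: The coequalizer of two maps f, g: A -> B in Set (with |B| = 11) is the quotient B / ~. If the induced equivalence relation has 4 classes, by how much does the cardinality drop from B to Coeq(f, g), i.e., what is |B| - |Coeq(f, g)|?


The coequalizer Coeq(f, g) = B / ~ has one element per equivalence class.
|B| = 11, |Coeq(f, g)| = 4.
|B| - |Coeq(f, g)| = 11 - 4 = 7.

7


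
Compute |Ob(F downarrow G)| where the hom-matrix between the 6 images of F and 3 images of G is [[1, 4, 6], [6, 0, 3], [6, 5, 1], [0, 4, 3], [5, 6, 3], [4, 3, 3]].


Objects of (F downarrow G) are triples (a, b, h: F(a)->G(b)).
The count equals the sum of all entries in the hom-matrix.
sum(row 0) = 11
sum(row 1) = 9
sum(row 2) = 12
sum(row 3) = 7
sum(row 4) = 14
sum(row 5) = 10
Grand total = 63

63


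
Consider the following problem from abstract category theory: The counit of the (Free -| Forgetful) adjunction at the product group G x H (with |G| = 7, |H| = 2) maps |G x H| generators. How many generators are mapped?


The counit epsilon_K: F(U(K)) -> K of the Free-Forgetful adjunction
maps |K| generators of F(U(K)) into K. For K = G x H (the product group),
|G x H| = |G| * |H|.
Total generators mapped = 7 * 2 = 14.

14


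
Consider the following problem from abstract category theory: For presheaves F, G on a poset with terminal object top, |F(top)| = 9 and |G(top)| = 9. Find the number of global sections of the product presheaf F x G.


Global sections of a presheaf on a poset with terminal top satisfy
Gamma(H) ~ H(top). Presheaves admit pointwise products, so
(F x G)(top) = F(top) x G(top) (Cartesian product).
|Gamma(F x G)| = |F(top)| * |G(top)| = 9 * 9 = 81.

81


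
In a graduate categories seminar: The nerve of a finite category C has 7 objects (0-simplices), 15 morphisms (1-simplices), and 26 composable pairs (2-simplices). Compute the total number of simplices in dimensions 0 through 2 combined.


The 2-skeleton of the nerve N(C) consists of simplices in dimensions 0, 1, 2:
  |N(C)_0| = 7 (objects)
  |N(C)_1| = 15 (morphisms)
  |N(C)_2| = 26 (composable pairs)
Total = 7 + 15 + 26 = 48

48


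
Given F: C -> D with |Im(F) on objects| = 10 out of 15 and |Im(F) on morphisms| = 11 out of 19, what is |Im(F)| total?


The image of F consists of distinct objects and distinct morphisms.
|Im(F)| on objects = 10
|Im(F)| on morphisms = 11
Total image cardinality = 10 + 11 = 21

21


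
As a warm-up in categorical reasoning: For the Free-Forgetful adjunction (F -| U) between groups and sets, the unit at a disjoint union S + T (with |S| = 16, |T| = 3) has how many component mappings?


The unit eta_X: X -> U(F(X)) of the Free-Forgetful adjunction
maps each element of X to a generator of F(X). For X = S + T (disjoint
union in Set), |S + T| = |S| + |T|.
Total mappings = 16 + 3 = 19.

19


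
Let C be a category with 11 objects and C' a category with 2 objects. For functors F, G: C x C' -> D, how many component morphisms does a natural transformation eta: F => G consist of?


A natural transformation eta: F => G assigns one component morphism per
object of the domain category.
The domain is the product category C x C', so
|Ob(C x C')| = |Ob(C)| * |Ob(C')| = 11 * 2 = 22.
Therefore eta has 22 component morphisms.

22


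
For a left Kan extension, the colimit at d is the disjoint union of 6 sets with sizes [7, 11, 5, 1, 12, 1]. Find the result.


Pointwise, the left Kan extension (Lan_F H)(d) is the colimit, indexed
by the comma category (F downarrow d), of H composed with the
projection (F downarrow d) -> C. Here that colimit is given
as a coproduct (disjoint union) of sets, so its cardinality is the
sum of the sizes of the summands.
Coproduct of sets with sizes: 7 + 11 + 5 + 1 + 12 + 1
= 37

37


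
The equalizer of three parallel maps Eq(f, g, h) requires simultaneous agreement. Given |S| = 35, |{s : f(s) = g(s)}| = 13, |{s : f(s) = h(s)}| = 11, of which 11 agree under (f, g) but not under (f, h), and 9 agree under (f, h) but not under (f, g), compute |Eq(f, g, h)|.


Eq(f, g, h) is the triple-agreement set: points in S where all three
maps take the same value. Using inclusion-exclusion on the pairwise data:
Pair (f, g) agrees on 13 points; pair (f, h) on 11 points.
Points agreeing under (f, g) but not (f, h) = 11; under (f, h) but not (f, g) = 9.
Triple-agreement = agreement-in-(f, g) minus points that agree under (f, g) but not (f, h):
|Eq(f, g, h)| = 13 - 11 = 2
(cross-check via (f, h): 11 - 9 = 2.)

2


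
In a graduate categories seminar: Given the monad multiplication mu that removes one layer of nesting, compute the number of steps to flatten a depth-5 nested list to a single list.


Each application of mu: T^2 -> T removes one layer of nesting.
Starting at depth 5 (i.e., T^5(X)), we need to reach T(X).
Number of mu applications = 5 - 1 = 4

4


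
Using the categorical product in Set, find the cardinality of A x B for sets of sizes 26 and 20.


In Set, the product A x B is the Cartesian product.
By the universal property, |A x B| = |A| * |B|.
|A x B| = 26 * 20 = 520

520


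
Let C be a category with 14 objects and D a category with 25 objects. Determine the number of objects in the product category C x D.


The product category C x D has objects that are pairs (c, d).
Number of pairs = |Ob(C)| * |Ob(D)| = 14 * 25 = 350

350


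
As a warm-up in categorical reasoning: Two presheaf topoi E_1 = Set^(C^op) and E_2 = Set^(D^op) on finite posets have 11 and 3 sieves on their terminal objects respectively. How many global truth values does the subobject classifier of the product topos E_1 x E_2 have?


In a product of presheaf topoi E_1 x E_2, the subobject classifier
is Omega = Omega_1 x Omega_2 (componentwise), so
|Omega(top)| = |Omega_1(top_1)| * |Omega_2(top_2)|.
= 11 * 3 = 33.

33


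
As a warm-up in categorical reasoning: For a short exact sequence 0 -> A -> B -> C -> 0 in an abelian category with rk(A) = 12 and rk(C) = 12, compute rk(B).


For a short exact sequence 0 -> A -> B -> C -> 0,
rank is additive: rank(B) = rank(A) + rank(C).
rank(B) = 12 + 12 = 24

24


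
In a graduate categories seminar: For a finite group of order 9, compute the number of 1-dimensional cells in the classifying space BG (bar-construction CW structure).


In the bar-construction CW model of BG, the n-cells are indexed by
n-tuples [g_1|...|g_n] of non-identity elements of G (degenerate
simplices with some g_i = e do not contribute cells), so there are
(|G| - 1)^n n-cells.
For dim = 1 with |G| = 9:
cells = (9 - 1)^1 = 8^1 = 8

8


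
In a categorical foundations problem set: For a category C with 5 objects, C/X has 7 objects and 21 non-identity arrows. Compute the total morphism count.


In the slice category C/X, objects are morphisms to X.
Identity morphisms: 7 (one per object of C/X).
Non-identity morphisms: 21.
Total = 7 + 21 = 28

28


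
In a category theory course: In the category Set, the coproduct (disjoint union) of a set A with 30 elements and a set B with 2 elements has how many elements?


In Set, the coproduct A + B is the disjoint union.
|A + B| = |A| + |B| = 30 + 2 = 32

32


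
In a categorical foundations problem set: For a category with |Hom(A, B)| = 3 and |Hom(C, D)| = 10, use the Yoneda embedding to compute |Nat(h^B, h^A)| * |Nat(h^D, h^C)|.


By the Yoneda lemma, Nat(h^B, h^A) is isomorphic to Hom(A, B),
so |Nat(h^B, h^A)| = |Hom(A, B)| and |Nat(h^D, h^C)| = |Hom(C, D)|.
|Hom(A, B)| = 3, |Hom(C, D)| = 10.
|Nat(h^B, h^A) x Nat(h^D, h^C)| = 3 * 10 = 30

30


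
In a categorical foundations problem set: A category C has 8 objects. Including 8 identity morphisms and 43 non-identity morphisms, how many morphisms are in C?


Each object has an identity morphism, giving 8 identities.
Adding the 43 non-identity morphisms:
Total = 8 + 43 = 51

51


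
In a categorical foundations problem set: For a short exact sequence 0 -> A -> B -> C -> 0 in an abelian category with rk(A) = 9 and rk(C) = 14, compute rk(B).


For a short exact sequence 0 -> A -> B -> C -> 0,
rank is additive: rank(B) = rank(A) + rank(C).
rank(B) = 9 + 14 = 23

23


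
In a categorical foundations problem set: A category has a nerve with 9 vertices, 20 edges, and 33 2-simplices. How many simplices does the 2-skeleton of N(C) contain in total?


The 2-skeleton of the nerve N(C) consists of simplices in dimensions 0, 1, 2:
  |N(C)_0| = 9 (objects)
  |N(C)_1| = 20 (morphisms)
  |N(C)_2| = 33 (composable pairs)
Total = 9 + 20 + 33 = 62

62


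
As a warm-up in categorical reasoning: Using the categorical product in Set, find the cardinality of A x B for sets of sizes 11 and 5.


In Set, the product A x B is the Cartesian product.
By the universal property, |A x B| = |A| * |B|.
|A x B| = 11 * 5 = 55

55


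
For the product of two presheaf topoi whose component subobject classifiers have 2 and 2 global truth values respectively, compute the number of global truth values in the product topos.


In a product of presheaf topoi E_1 x E_2, the subobject classifier
is Omega = Omega_1 x Omega_2 (componentwise), so
|Omega(top)| = |Omega_1(top_1)| * |Omega_2(top_2)|.
= 2 * 2 = 4.

4


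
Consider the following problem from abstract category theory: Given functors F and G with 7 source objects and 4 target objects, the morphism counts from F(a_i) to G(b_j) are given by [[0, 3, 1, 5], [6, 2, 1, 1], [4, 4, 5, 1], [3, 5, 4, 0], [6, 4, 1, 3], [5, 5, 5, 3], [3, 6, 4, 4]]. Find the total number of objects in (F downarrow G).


Objects of (F downarrow G) are triples (a, b, h: F(a)->G(b)).
The count equals the sum of all entries in the hom-matrix.
sum(row 0) = 9
sum(row 1) = 10
sum(row 2) = 14
sum(row 3) = 12
sum(row 4) = 14
sum(row 5) = 18
sum(row 6) = 17
Grand total = 94

94


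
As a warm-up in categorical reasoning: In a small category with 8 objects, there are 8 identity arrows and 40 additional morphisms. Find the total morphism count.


Each object has an identity morphism, giving 8 identities.
Adding the 40 non-identity morphisms:
Total = 8 + 40 = 48

48


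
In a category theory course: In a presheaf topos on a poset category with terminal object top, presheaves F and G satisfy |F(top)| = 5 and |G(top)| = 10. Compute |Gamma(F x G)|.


Global sections of a presheaf on a poset with terminal top satisfy
Gamma(H) ~ H(top). Presheaves admit pointwise products, so
(F x G)(top) = F(top) x G(top) (Cartesian product).
|Gamma(F x G)| = |F(top)| * |G(top)| = 5 * 10 = 50.

50


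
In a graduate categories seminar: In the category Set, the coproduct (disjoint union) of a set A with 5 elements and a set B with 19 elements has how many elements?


In Set, the coproduct A + B is the disjoint union.
|A + B| = |A| + |B| = 5 + 19 = 24

24


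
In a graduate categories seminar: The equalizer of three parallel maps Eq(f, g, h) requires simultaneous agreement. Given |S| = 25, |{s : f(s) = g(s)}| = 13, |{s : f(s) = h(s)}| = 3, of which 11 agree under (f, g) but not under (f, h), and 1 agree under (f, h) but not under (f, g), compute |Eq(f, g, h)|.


Eq(f, g, h) is the triple-agreement set: points in S where all three
maps take the same value. Using inclusion-exclusion on the pairwise data:
Pair (f, g) agrees on 13 points; pair (f, h) on 3 points.
Points agreeing under (f, g) but not (f, h) = 11; under (f, h) but not (f, g) = 1.
Triple-agreement = agreement-in-(f, g) minus points that agree under (f, g) but not (f, h):
|Eq(f, g, h)| = 13 - 11 = 2
(cross-check via (f, h): 3 - 1 = 2.)

2


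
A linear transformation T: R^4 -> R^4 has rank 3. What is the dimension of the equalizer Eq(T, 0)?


The equalizer of f and the zero map is ker(f).
By the rank-nullity theorem: dim(ker(f)) = dim(domain) - rank(f).
dim(ker(f)) = 4 - 3 = 1

1


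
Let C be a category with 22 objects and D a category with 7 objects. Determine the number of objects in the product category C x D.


The product category C x D has objects that are pairs (c, d).
Number of pairs = |Ob(C)| * |Ob(D)| = 22 * 7 = 154

154


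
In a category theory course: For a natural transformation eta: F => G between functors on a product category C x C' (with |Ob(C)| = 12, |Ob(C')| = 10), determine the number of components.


A natural transformation eta: F => G assigns one component morphism per
object of the domain category.
The domain is the product category C x C', so
|Ob(C x C')| = |Ob(C)| * |Ob(C')| = 12 * 10 = 120.
Therefore eta has 120 component morphisms.

120


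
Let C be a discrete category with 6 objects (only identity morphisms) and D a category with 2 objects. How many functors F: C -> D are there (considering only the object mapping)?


A functor from a discrete category C to D is determined by
where each object maps. Each of the 6 objects of C can map
to any of the 2 objects of D independently.
Number of functors = 2^6 = 64

64


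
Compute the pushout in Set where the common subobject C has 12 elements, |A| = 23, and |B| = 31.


The pushout A +_C B identifies the images of C in A and B.
|A +_C B| = |A| + |B| - |C| (for injections).
= 23 + 31 - 12 = 42

42


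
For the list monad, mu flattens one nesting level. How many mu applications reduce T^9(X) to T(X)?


Each application of mu: T^2 -> T removes one layer of nesting.
Starting at depth 9 (i.e., T^9(X)), we need to reach T(X).
Number of mu applications = 9 - 1 = 8

8


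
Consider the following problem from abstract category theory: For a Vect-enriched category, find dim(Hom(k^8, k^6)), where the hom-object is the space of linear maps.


In Vect-enriched categories, Hom(k^n, k^m) is the space of m x n matrices.
dim(Hom(k^8, k^6)) = 6 * 8 = 48

48


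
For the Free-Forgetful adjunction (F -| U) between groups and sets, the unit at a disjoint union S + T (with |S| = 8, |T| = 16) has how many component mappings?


The unit eta_X: X -> U(F(X)) of the Free-Forgetful adjunction
maps each element of X to a generator of F(X). For X = S + T (disjoint
union in Set), |S + T| = |S| + |T|.
Total mappings = 8 + 16 = 24.

24


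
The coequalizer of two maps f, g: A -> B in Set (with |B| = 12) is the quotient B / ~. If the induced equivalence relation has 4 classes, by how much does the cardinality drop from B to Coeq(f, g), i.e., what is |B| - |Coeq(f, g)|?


The coequalizer Coeq(f, g) = B / ~ has one element per equivalence class.
|B| = 12, |Coeq(f, g)| = 4.
|B| - |Coeq(f, g)| = 12 - 4 = 8.

8


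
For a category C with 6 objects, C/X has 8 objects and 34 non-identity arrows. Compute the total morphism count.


In the slice category C/X, objects are morphisms to X.
Identity morphisms: 8 (one per object of C/X).
Non-identity morphisms: 34.
Total = 8 + 34 = 42

42


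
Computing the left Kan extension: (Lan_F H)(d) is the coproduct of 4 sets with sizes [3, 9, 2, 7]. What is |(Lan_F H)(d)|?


Pointwise, the left Kan extension (Lan_F H)(d) is the colimit, indexed
by the comma category (F downarrow d), of H composed with the
projection (F downarrow d) -> C. Here that colimit is given
as a coproduct (disjoint union) of sets, so its cardinality is the
sum of the sizes of the summands.
Coproduct of sets with sizes: 3 + 9 + 2 + 7
= 21

21


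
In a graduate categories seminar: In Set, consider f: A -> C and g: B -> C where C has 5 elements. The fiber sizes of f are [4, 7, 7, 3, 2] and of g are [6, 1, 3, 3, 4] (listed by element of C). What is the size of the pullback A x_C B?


The pullback A x_C B consists of pairs (a, b) with f(a) = g(b).
For each element c in C, the fiber product has |f^-1(c)| * |g^-1(c)| elements.
Summing over C: 4 * 6 + 7 * 1 + 7 * 3 + 3 * 3 + 2 * 4
= 24 + 7 + 21 + 9 + 8 = 69

69


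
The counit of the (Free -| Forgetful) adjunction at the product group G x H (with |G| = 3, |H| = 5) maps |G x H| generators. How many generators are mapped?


The counit epsilon_K: F(U(K)) -> K of the Free-Forgetful adjunction
maps |K| generators of F(U(K)) into K. For K = G x H (the product group),
|G x H| = |G| * |H|.
Total generators mapped = 3 * 5 = 15.

15


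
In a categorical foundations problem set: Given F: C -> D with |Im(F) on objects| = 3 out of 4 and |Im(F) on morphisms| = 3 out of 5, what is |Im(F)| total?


The image of F consists of distinct objects and distinct morphisms.
|Im(F)| on objects = 3
|Im(F)| on morphisms = 3
Total image cardinality = 3 + 3 = 6

6


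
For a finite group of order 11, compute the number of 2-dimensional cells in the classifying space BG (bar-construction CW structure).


In the bar-construction CW model of BG, the n-cells are indexed by
n-tuples [g_1|...|g_n] of non-identity elements of G (degenerate
simplices with some g_i = e do not contribute cells), so there are
(|G| - 1)^n n-cells.
For dim = 2 with |G| = 11:
cells = (11 - 1)^2 = 10^2 = 100

100
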